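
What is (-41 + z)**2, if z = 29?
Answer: 144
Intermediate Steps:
(-41 + z)**2 = (-41 + 29)**2 = (-12)**2 = 144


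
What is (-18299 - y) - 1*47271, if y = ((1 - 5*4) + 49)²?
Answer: -66470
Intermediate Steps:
y = 900 (y = ((1 - 20) + 49)² = (-19 + 49)² = 30² = 900)
(-18299 - y) - 1*47271 = (-18299 - 1*900) - 1*47271 = (-18299 - 900) - 47271 = -19199 - 47271 = -66470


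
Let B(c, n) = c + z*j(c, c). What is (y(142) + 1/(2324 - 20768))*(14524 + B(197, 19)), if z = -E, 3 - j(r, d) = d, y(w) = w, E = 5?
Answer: 41095466477/18444 ≈ 2.2281e+6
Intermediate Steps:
j(r, d) = 3 - d
z = -5 (z = -1*5 = -5)
B(c, n) = -15 + 6*c (B(c, n) = c - 5*(3 - c) = c + (-15 + 5*c) = -15 + 6*c)
(y(142) + 1/(2324 - 20768))*(14524 + B(197, 19)) = (142 + 1/(2324 - 20768))*(14524 + (-15 + 6*197)) = (142 + 1/(-18444))*(14524 + (-15 + 1182)) = (142 - 1/18444)*(14524 + 1167) = (2619047/18444)*15691 = 41095466477/18444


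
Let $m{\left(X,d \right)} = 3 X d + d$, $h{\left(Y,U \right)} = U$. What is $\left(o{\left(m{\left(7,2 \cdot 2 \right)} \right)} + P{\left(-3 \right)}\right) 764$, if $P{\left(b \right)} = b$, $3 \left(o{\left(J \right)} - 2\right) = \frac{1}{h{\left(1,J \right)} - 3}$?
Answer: $- \frac{194056}{255} \approx -761.0$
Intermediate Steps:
$m{\left(X,d \right)} = d + 3 X d$ ($m{\left(X,d \right)} = 3 X d + d = d + 3 X d$)
$o{\left(J \right)} = 2 + \frac{1}{3 \left(-3 + J\right)}$ ($o{\left(J \right)} = 2 + \frac{1}{3 \left(J - 3\right)} = 2 + \frac{1}{3 \left(-3 + J\right)}$)
$\left(o{\left(m{\left(7,2 \cdot 2 \right)} \right)} + P{\left(-3 \right)}\right) 764 = \left(\frac{-17 + 6 \cdot 2 \cdot 2 \left(1 + 3 \cdot 7\right)}{3 \left(-3 + 2 \cdot 2 \left(1 + 3 \cdot 7\right)\right)} - 3\right) 764 = \left(\frac{-17 + 6 \cdot 4 \left(1 + 21\right)}{3 \left(-3 + 4 \left(1 + 21\right)\right)} - 3\right) 764 = \left(\frac{-17 + 6 \cdot 4 \cdot 22}{3 \left(-3 + 4 \cdot 22\right)} - 3\right) 764 = \left(\frac{-17 + 6 \cdot 88}{3 \left(-3 + 88\right)} - 3\right) 764 = \left(\frac{-17 + 528}{3 \cdot 85} - 3\right) 764 = \left(\frac{1}{3} \cdot \frac{1}{85} \cdot 511 - 3\right) 764 = \left(\frac{511}{255} - 3\right) 764 = \left(- \frac{254}{255}\right) 764 = - \frac{194056}{255}$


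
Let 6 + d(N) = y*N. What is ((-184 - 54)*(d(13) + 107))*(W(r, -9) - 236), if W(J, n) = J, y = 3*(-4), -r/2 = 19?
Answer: -3586660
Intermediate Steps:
r = -38 (r = -2*19 = -38)
y = -12
d(N) = -6 - 12*N
((-184 - 54)*(d(13) + 107))*(W(r, -9) - 236) = ((-184 - 54)*((-6 - 12*13) + 107))*(-38 - 236) = -238*((-6 - 156) + 107)*(-274) = -238*(-162 + 107)*(-274) = -238*(-55)*(-274) = 13090*(-274) = -3586660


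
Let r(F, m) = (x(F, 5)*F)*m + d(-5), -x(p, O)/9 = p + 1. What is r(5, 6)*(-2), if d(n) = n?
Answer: 3250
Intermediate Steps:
x(p, O) = -9 - 9*p (x(p, O) = -9*(p + 1) = -9*(1 + p) = -9 - 9*p)
r(F, m) = -5 + F*m*(-9 - 9*F) (r(F, m) = ((-9 - 9*F)*F)*m - 5 = (F*(-9 - 9*F))*m - 5 = F*m*(-9 - 9*F) - 5 = -5 + F*m*(-9 - 9*F))
r(5, 6)*(-2) = (-5 - 9*5*6*(1 + 5))*(-2) = (-5 - 9*5*6*6)*(-2) = (-5 - 1620)*(-2) = -1625*(-2) = 3250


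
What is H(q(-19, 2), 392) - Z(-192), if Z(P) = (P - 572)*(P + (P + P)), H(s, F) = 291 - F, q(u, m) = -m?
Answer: -440165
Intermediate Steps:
Z(P) = 3*P*(-572 + P) (Z(P) = (-572 + P)*(P + 2*P) = (-572 + P)*(3*P) = 3*P*(-572 + P))
H(q(-19, 2), 392) - Z(-192) = (291 - 1*392) - 3*(-192)*(-572 - 192) = (291 - 392) - 3*(-192)*(-764) = -101 - 1*440064 = -101 - 440064 = -440165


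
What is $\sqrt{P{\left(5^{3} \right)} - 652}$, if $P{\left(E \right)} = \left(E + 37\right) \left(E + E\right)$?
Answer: $2 \sqrt{9962} \approx 199.62$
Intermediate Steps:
$P{\left(E \right)} = 2 E \left(37 + E\right)$ ($P{\left(E \right)} = \left(37 + E\right) 2 E = 2 E \left(37 + E\right)$)
$\sqrt{P{\left(5^{3} \right)} - 652} = \sqrt{2 \cdot 5^{3} \left(37 + 5^{3}\right) - 652} = \sqrt{2 \cdot 125 \left(37 + 125\right) + \left(-1180 + 528\right)} = \sqrt{2 \cdot 125 \cdot 162 - 652} = \sqrt{40500 - 652} = \sqrt{39848} = 2 \sqrt{9962}$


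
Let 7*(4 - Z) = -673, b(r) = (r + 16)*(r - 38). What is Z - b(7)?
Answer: 5692/7 ≈ 813.14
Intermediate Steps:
b(r) = (-38 + r)*(16 + r) (b(r) = (16 + r)*(-38 + r) = (-38 + r)*(16 + r))
Z = 701/7 (Z = 4 - ⅐*(-673) = 4 + 673/7 = 701/7 ≈ 100.14)
Z - b(7) = 701/7 - (-608 + 7² - 22*7) = 701/7 - (-608 + 49 - 154) = 701/7 - 1*(-713) = 701/7 + 713 = 5692/7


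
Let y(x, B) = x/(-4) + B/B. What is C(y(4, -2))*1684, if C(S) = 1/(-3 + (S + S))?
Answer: -1684/3 ≈ -561.33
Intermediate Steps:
y(x, B) = 1 - x/4 (y(x, B) = x*(-¼) + 1 = -x/4 + 1 = 1 - x/4)
C(S) = 1/(-3 + 2*S)
C(y(4, -2))*1684 = 1684/(-3 + 2*(1 - ¼*4)) = 1684/(-3 + 2*(1 - 1)) = 1684/(-3 + 2*0) = 1684/(-3 + 0) = 1684/(-3) = -⅓*1684 = -1684/3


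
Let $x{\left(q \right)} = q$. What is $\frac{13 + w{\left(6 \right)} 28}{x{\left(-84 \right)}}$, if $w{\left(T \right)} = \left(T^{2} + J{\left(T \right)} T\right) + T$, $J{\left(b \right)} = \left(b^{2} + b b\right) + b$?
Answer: $- \frac{14293}{84} \approx -170.15$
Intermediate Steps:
$J{\left(b \right)} = b + 2 b^{2}$ ($J{\left(b \right)} = \left(b^{2} + b^{2}\right) + b = 2 b^{2} + b = b + 2 b^{2}$)
$w{\left(T \right)} = T + T^{2} + T^{2} \left(1 + 2 T\right)$ ($w{\left(T \right)} = \left(T^{2} + T \left(1 + 2 T\right) T\right) + T = \left(T^{2} + T^{2} \left(1 + 2 T\right)\right) + T = T + T^{2} + T^{2} \left(1 + 2 T\right)$)
$\frac{13 + w{\left(6 \right)} 28}{x{\left(-84 \right)}} = \frac{13 + 6 \left(1 + 6 + 6 \left(1 + 2 \cdot 6\right)\right) 28}{-84} = \left(13 + 6 \left(1 + 6 + 6 \left(1 + 12\right)\right) 28\right) \left(- \frac{1}{84}\right) = \left(13 + 6 \left(1 + 6 + 6 \cdot 13\right) 28\right) \left(- \frac{1}{84}\right) = \left(13 + 6 \left(1 + 6 + 78\right) 28\right) \left(- \frac{1}{84}\right) = \left(13 + 6 \cdot 85 \cdot 28\right) \left(- \frac{1}{84}\right) = \left(13 + 510 \cdot 28\right) \left(- \frac{1}{84}\right) = \left(13 + 14280\right) \left(- \frac{1}{84}\right) = 14293 \left(- \frac{1}{84}\right) = - \frac{14293}{84}$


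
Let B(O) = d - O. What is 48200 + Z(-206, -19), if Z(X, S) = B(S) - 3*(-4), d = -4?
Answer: 48227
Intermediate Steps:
B(O) = -4 - O
Z(X, S) = 8 - S (Z(X, S) = (-4 - S) - 3*(-4) = (-4 - S) + 12 = 8 - S)
48200 + Z(-206, -19) = 48200 + (8 - 1*(-19)) = 48200 + (8 + 19) = 48200 + 27 = 48227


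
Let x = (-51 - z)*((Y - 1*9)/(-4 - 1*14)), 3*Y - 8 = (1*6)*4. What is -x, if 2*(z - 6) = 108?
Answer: -185/18 ≈ -10.278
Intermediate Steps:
z = 60 (z = 6 + (½)*108 = 6 + 54 = 60)
Y = 32/3 (Y = 8/3 + ((1*6)*4)/3 = 8/3 + (6*4)/3 = 8/3 + (⅓)*24 = 8/3 + 8 = 32/3 ≈ 10.667)
x = 185/18 (x = (-51 - 1*60)*((32/3 - 1*9)/(-4 - 1*14)) = (-51 - 60)*((32/3 - 9)/(-4 - 14)) = -185/(-18) = -185*(-1)/18 = -111*(-5/54) = 185/18 ≈ 10.278)
-x = -1*185/18 = -185/18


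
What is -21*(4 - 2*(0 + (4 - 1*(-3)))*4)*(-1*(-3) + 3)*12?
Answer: 78624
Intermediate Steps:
-21*(4 - 2*(0 + (4 - 1*(-3)))*4)*(-1*(-3) + 3)*12 = -21*(4 - 2*(0 + (4 + 3))*4)*(3 + 3)*12 = -21*(4 - 2*(0 + 7)*4)*6*12 = -21*(4 - 2*7*4)*6*12 = -21*(4 - 14*4)*6*12 = -21*(4 - 56)*6*12 = -21*(-52*6)*12 = -(-6552)*12 = -21*(-3744) = 78624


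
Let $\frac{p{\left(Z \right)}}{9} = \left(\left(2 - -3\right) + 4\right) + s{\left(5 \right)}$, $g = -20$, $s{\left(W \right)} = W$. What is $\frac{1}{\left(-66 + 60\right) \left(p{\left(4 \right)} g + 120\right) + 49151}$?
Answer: $\frac{1}{63551} \approx 1.5735 \cdot 10^{-5}$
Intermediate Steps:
$p{\left(Z \right)} = 126$ ($p{\left(Z \right)} = 9 \left(\left(\left(2 - -3\right) + 4\right) + 5\right) = 9 \left(\left(\left(2 + 3\right) + 4\right) + 5\right) = 9 \left(\left(5 + 4\right) + 5\right) = 9 \left(9 + 5\right) = 9 \cdot 14 = 126$)
$\frac{1}{\left(-66 + 60\right) \left(p{\left(4 \right)} g + 120\right) + 49151} = \frac{1}{\left(-66 + 60\right) \left(126 \left(-20\right) + 120\right) + 49151} = \frac{1}{- 6 \left(-2520 + 120\right) + 49151} = \frac{1}{\left(-6\right) \left(-2400\right) + 49151} = \frac{1}{14400 + 49151} = \frac{1}{63551}$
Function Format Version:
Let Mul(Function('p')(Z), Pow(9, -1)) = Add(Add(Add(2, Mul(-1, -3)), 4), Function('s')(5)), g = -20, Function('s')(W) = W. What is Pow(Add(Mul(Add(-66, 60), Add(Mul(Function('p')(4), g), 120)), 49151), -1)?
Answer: Rational(1, 63551) ≈ 1.5735e-5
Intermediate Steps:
Function('p')(Z) = 126 (Function('p')(Z) = Mul(9, Add(Add(Add(2, Mul(-1, -3)), 4), 5)) = Mul(9, Add(Add(Add(2, 3), 4), 5)) = Mul(9, Add(Add(5, 4), 5)) = Mul(9, Add(9, 5)) = Mul(9, 14) = 126)
Pow(Add(Mul(Add(-66, 60), Add(Mul(Function('p')(4), g), 120)), 49151), -1) = Pow(Add(Mul(Add(-66, 60), Add(Mul(126, -20), 120)), 49151), -1) = Pow(Add(Mul(-6, Add(-2520, 120)), 49151), -1) = Pow(Add(Mul(-6, -2400), 49151), -1) = Pow(Add(14400, 49151), -1) = Pow(63551, -1) = Rational(1, 63551)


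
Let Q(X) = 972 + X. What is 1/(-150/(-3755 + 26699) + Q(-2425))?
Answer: -3824/5556297 ≈ -0.00068823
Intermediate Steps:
1/(-150/(-3755 + 26699) + Q(-2425)) = 1/(-150/(-3755 + 26699) + (972 - 2425)) = 1/(-150/22944 - 1453) = 1/(-150*1/22944 - 1453) = 1/(-25/3824 - 1453) = 1/(-5556297/3824) = -3824/5556297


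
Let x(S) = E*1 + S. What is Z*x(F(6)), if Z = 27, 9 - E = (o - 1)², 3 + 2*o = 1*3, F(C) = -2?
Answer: 162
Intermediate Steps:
o = 0 (o = -3/2 + (1*3)/2 = -3/2 + (½)*3 = -3/2 + 3/2 = 0)
E = 8 (E = 9 - (0 - 1)² = 9 - 1*(-1)² = 9 - 1*1 = 9 - 1 = 8)
x(S) = 8 + S (x(S) = 8*1 + S = 8 + S)
Z*x(F(6)) = 27*(8 - 2) = 27*6 = 162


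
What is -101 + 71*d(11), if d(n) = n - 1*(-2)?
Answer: 822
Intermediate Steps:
d(n) = 2 + n (d(n) = n + 2 = 2 + n)
-101 + 71*d(11) = -101 + 71*(2 + 11) = -101 + 71*13 = -101 + 923 = 822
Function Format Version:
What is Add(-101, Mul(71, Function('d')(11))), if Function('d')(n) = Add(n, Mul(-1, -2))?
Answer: 822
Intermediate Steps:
Function('d')(n) = Add(2, n) (Function('d')(n) = Add(n, 2) = Add(2, n))
Add(-101, Mul(71, Function('d')(11))) = Add(-101, Mul(71, Add(2, 11))) = Add(-101, Mul(71, 13)) = Add(-101, 923) = 822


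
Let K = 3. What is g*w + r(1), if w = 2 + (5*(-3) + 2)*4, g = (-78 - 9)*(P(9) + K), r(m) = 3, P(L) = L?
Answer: 52203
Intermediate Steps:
g = -1044 (g = (-78 - 9)*(9 + 3) = -87*12 = -1044)
w = -50 (w = 2 + (-15 + 2)*4 = 2 - 13*4 = 2 - 52 = -50)
g*w + r(1) = -1044*(-50) + 3 = 52200 + 3 = 52203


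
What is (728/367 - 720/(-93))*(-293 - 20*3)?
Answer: -39058744/11377 ≈ -3433.1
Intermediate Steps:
(728/367 - 720/(-93))*(-293 - 20*3) = (728*(1/367) - 720*(-1/93))*(-293 - 60) = (728/367 + 240/31)*(-353) = (110648/11377)*(-353) = -39058744/11377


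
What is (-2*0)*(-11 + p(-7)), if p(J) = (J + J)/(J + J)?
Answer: 0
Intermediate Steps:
p(J) = 1 (p(J) = (2*J)/((2*J)) = (2*J)*(1/(2*J)) = 1)
(-2*0)*(-11 + p(-7)) = (-2*0)*(-11 + 1) = 0*(-10) = 0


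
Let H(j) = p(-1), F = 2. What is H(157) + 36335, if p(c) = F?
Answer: 36337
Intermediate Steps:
p(c) = 2
H(j) = 2
H(157) + 36335 = 2 + 36335 = 36337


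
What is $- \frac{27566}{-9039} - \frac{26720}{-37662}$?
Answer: $\frac{71095154}{18912601} \approx 3.7591$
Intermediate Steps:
$- \frac{27566}{-9039} - \frac{26720}{-37662} = \left(-27566\right) \left(- \frac{1}{9039}\right) - - \frac{13360}{18831} = \frac{27566}{9039} + \frac{13360}{18831} = \frac{71095154}{18912601}$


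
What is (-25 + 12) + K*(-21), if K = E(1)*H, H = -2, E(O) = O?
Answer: 29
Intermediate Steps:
K = -2 (K = 1*(-2) = -2)
(-25 + 12) + K*(-21) = (-25 + 12) - 2*(-21) = -13 + 42 = 29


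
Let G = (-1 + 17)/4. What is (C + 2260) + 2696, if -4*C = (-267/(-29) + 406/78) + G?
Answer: 5600030/1131 ≈ 4951.4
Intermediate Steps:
G = 4 (G = (¼)*16 = 4)
C = -5206/1131 (C = -((-267/(-29) + 406/78) + 4)/4 = -((-267*(-1/29) + 406*(1/78)) + 4)/4 = -((267/29 + 203/39) + 4)/4 = -(16300/1131 + 4)/4 = -¼*20824/1131 = -5206/1131 ≈ -4.6030)
(C + 2260) + 2696 = (-5206/1131 + 2260) + 2696 = 2550854/1131 + 2696 = 5600030/1131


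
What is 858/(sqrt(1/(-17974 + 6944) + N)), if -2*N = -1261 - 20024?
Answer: 858*sqrt(323694029305)/58693387 ≈ 8.3170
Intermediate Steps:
N = 21285/2 (N = -(-1261 - 20024)/2 = -1/2*(-21285) = 21285/2 ≈ 10643.)
858/(sqrt(1/(-17974 + 6944) + N)) = 858/(sqrt(1/(-17974 + 6944) + 21285/2)) = 858/(sqrt(1/(-11030) + 21285/2)) = 858/(sqrt(-1/11030 + 21285/2)) = 858/(sqrt(58693387/5515)) = 858/((sqrt(323694029305)/5515)) = 858*(sqrt(323694029305)/58693387) = 858*sqrt(323694029305)/58693387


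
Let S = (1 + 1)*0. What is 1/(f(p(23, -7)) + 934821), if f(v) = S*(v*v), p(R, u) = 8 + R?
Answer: 1/934821 ≈ 1.0697e-6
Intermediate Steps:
S = 0 (S = 2*0 = 0)
f(v) = 0 (f(v) = 0*(v*v) = 0*v**2 = 0)
1/(f(p(23, -7)) + 934821) = 1/(0 + 934821) = 1/934821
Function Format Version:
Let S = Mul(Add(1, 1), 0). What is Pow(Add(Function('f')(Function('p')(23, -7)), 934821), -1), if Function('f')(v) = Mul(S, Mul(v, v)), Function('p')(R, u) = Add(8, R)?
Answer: Rational(1, 934821) ≈ 1.0697e-6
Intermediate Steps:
S = 0 (S = Mul(2, 0) = 0)
Function('f')(v) = 0 (Function('f')(v) = Mul(0, Mul(v, v)) = Mul(0, Pow(v, 2)) = 0)
Pow(Add(Function('f')(Function('p')(23, -7)), 934821), -1) = Pow(Add(0, 934821), -1) = Pow(934821, -1) = Rational(1, 934821)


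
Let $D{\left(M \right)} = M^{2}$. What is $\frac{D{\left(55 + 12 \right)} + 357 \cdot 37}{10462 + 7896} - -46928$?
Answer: $\frac{430760961}{9179} \approx 46929.0$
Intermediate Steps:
$\frac{D{\left(55 + 12 \right)} + 357 \cdot 37}{10462 + 7896} - -46928 = \frac{\left(55 + 12\right)^{2} + 357 \cdot 37}{10462 + 7896} - -46928 = \frac{67^{2} + 13209}{18358} + 46928 = \left(4489 + 13209\right) \frac{1}{18358} + 46928 = 17698 \cdot \frac{1}{18358} + 46928 = \frac{8849}{9179} + 46928 = \frac{430760961}{9179}$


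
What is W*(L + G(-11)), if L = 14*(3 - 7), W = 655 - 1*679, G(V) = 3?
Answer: 1272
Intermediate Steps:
W = -24 (W = 655 - 679 = -24)
L = -56 (L = 14*(-4) = -56)
W*(L + G(-11)) = -24*(-56 + 3) = -24*(-53) = 1272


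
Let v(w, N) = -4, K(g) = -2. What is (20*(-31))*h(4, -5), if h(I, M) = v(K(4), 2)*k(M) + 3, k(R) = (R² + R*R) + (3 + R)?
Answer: 117180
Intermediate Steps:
k(R) = 3 + R + 2*R² (k(R) = (R² + R²) + (3 + R) = 2*R² + (3 + R) = 3 + R + 2*R²)
h(I, M) = -9 - 8*M² - 4*M (h(I, M) = -4*(3 + M + 2*M²) + 3 = (-12 - 8*M² - 4*M) + 3 = -9 - 8*M² - 4*M)
(20*(-31))*h(4, -5) = (20*(-31))*(-9 - 8*(-5)² - 4*(-5)) = -620*(-9 - 8*25 + 20) = -620*(-9 - 200 + 20) = -620*(-189) = 117180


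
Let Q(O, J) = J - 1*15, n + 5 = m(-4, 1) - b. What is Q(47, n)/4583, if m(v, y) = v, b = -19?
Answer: -5/4583 ≈ -0.0010910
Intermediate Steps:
n = 10 (n = -5 + (-4 - 1*(-19)) = -5 + (-4 + 19) = -5 + 15 = 10)
Q(O, J) = -15 + J (Q(O, J) = J - 15 = -15 + J)
Q(47, n)/4583 = (-15 + 10)/4583 = -5*1/4583 = -5/4583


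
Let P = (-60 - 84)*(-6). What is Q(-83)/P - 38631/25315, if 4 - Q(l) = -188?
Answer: -297049/227835 ≈ -1.3038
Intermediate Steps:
Q(l) = 192 (Q(l) = 4 - 1*(-188) = 4 + 188 = 192)
P = 864 (P = -144*(-6) = 864)
Q(-83)/P - 38631/25315 = 192/864 - 38631/25315 = 192*(1/864) - 38631*1/25315 = 2/9 - 38631/25315 = -297049/227835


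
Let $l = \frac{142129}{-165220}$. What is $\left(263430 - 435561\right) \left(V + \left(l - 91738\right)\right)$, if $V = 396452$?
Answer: $- \frac{8665884407920581}{165220} \approx -5.2451 \cdot 10^{10}$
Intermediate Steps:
$l = - \frac{142129}{165220}$ ($l = 142129 \left(- \frac{1}{165220}\right) = - \frac{142129}{165220} \approx -0.86024$)
$\left(263430 - 435561\right) \left(V + \left(l - 91738\right)\right) = \left(263430 - 435561\right) \left(396452 - \frac{15157094489}{165220}\right) = - 172131 \left(396452 - \frac{15157094489}{165220}\right) = \left(-172131\right) \frac{50344704951}{165220} = - \frac{8665884407920581}{165220}$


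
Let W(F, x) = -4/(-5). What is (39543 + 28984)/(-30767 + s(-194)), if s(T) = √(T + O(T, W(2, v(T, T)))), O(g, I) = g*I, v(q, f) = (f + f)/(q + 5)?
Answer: -10541851045/4733043191 - 205581*I*√970/4733043191 ≈ -2.2273 - 0.0013528*I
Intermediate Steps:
v(q, f) = 2*f/(5 + q) (v(q, f) = (2*f)/(5 + q) = 2*f/(5 + q))
W(F, x) = ⅘ (W(F, x) = -4*(-⅕) = ⅘)
O(g, I) = I*g
s(T) = 3*√5*√T/5 (s(T) = √(T + 4*T/5) = √(9*T/5) = 3*√5*√T/5)
(39543 + 28984)/(-30767 + s(-194)) = (39543 + 28984)/(-30767 + 3*√5*√(-194)/5) = 68527/(-30767 + 3*√5*(I*√194)/5) = 68527/(-30767 + 3*I*√970/5)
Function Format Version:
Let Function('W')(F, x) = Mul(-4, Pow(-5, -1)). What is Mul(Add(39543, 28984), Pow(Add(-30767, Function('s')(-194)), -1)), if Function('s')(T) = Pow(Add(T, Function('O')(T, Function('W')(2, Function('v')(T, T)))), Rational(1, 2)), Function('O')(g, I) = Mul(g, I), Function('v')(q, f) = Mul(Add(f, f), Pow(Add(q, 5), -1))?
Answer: Add(Rational(-10541851045, 4733043191), Mul(Rational(-205581, 4733043191), I, Pow(970, Rational(1, 2)))) ≈ Add(-2.2273, Mul(-0.0013528, I))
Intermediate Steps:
Function('v')(q, f) = Mul(2, f, Pow(Add(5, q), -1)) (Function('v')(q, f) = Mul(Mul(2, f), Pow(Add(5, q), -1)) = Mul(2, f, Pow(Add(5, q), -1)))
Function('W')(F, x) = Rational(4, 5) (Function('W')(F, x) = Mul(-4, Rational(-1, 5)) = Rational(4, 5))
Function('O')(g, I) = Mul(I, g)
Function('s')(T) = Mul(Rational(3, 5), Pow(5, Rational(1, 2)), Pow(T, Rational(1, 2))) (Function('s')(T) = Pow(Add(T, Mul(Rational(4, 5), T)), Rational(1, 2)) = Pow(Mul(Rational(9, 5), T), Rational(1, 2)) = Mul(Rational(3, 5), Pow(5, Rational(1, 2)), Pow(T, Rational(1, 2))))
Mul(Add(39543, 28984), Pow(Add(-30767, Function('s')(-194)), -1)) = Mul(Add(39543, 28984), Pow(Add(-30767, Mul(Rational(3, 5), Pow(5, Rational(1, 2)), Pow(-194, Rational(1, 2)))), -1)) = Mul(68527, Pow(Add(-30767, Mul(Rational(3, 5), Pow(5, Rational(1, 2)), Mul(I, Pow(194, Rational(1, 2))))), -1)) = Mul(68527, Pow(Add(-30767, Mul(Rational(3, 5), I, Pow(970, Rational(1, 2)))), -1))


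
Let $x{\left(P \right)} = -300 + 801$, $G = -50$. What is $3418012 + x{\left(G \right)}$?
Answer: $3418513$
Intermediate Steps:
$x{\left(P \right)} = 501$
$3418012 + x{\left(G \right)} = 3418012 + 501 = 3418513$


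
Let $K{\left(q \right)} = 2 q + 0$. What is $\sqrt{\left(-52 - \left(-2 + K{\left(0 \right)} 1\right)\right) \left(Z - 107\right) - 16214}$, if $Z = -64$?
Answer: $4 i \sqrt{479} \approx 87.544 i$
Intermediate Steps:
$K{\left(q \right)} = 2 q$
$\sqrt{\left(-52 - \left(-2 + K{\left(0 \right)} 1\right)\right) \left(Z - 107\right) - 16214} = \sqrt{\left(-52 - \left(-2 + 2 \cdot 0 \cdot 1\right)\right) \left(-64 - 107\right) - 16214} = \sqrt{\left(-52 - \left(-2 + 0 \cdot 1\right)\right) \left(-171\right) - 16214} = \sqrt{\left(-52 - \left(-2 + 0\right)\right) \left(-171\right) - 16214} = \sqrt{\left(-52 - -2\right) \left(-171\right) - 16214} = \sqrt{\left(-52 + 2\right) \left(-171\right) - 16214} = \sqrt{\left(-50\right) \left(-171\right) - 16214} = \sqrt{8550 - 16214} = \sqrt{-7664} = 4 i \sqrt{479}$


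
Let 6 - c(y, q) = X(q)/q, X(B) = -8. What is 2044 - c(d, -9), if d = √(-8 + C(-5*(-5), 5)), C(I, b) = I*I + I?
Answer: 18350/9 ≈ 2038.9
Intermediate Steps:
C(I, b) = I + I² (C(I, b) = I² + I = I + I²)
d = √642 (d = √(-8 + (-5*(-5))*(1 - 5*(-5))) = √(-8 + 25*(1 + 25)) = √(-8 + 25*26) = √(-8 + 650) = √642 ≈ 25.338)
c(y, q) = 6 + 8/q (c(y, q) = 6 - (-8)/q = 6 + 8/q)
2044 - c(d, -9) = 2044 - (6 + 8/(-9)) = 2044 - (6 + 8*(-⅑)) = 2044 - (6 - 8/9) = 2044 - 1*46/9 = 2044 - 46/9 = 18350/9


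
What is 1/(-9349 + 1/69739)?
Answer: -69739/651989910 ≈ -0.00010696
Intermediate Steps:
1/(-9349 + 1/69739) = 1/(-651989910/69739) = -69739/651989910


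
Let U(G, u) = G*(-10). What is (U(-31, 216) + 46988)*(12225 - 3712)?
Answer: 402647874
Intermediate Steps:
U(G, u) = -10*G
(U(-31, 216) + 46988)*(12225 - 3712) = (-10*(-31) + 46988)*(12225 - 3712) = (310 + 46988)*8513 = 47298*8513 = 402647874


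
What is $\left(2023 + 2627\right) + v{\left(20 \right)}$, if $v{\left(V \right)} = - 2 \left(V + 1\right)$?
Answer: $4608$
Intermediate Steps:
$v{\left(V \right)} = -2 - 2 V$ ($v{\left(V \right)} = - 2 \left(1 + V\right) = -2 - 2 V$)
$\left(2023 + 2627\right) + v{\left(20 \right)} = \left(2023 + 2627\right) - 42 = 4650 - 42 = 4608$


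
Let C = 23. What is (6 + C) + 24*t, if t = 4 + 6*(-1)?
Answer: -19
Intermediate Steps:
t = -2 (t = 4 - 6 = -2)
(6 + C) + 24*t = (6 + 23) + 24*(-2) = 29 - 48 = -19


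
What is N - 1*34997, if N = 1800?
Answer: -33197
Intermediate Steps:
N - 1*34997 = 1800 - 1*34997 = 1800 - 34997 = -33197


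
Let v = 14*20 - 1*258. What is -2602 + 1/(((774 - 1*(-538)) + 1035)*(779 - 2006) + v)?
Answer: -7493101695/2879747 ≈ -2602.0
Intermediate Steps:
v = 22 (v = 280 - 258 = 22)
-2602 + 1/(((774 - 1*(-538)) + 1035)*(779 - 2006) + v) = -2602 + 1/(((774 - 1*(-538)) + 1035)*(779 - 2006) + 22) = -2602 + 1/(((774 + 538) + 1035)*(-1227) + 22) = -2602 + 1/((1312 + 1035)*(-1227) + 22) = -2602 + 1/(2347*(-1227) + 22) = -2602 + 1/(-2879769 + 22) = -2602 + 1/(-2879747) = -2602 - 1/2879747 = -7493101695/2879747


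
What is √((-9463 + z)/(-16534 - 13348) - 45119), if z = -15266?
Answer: I*√40287546764978/29882 ≈ 212.41*I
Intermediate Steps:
√((-9463 + z)/(-16534 - 13348) - 45119) = √((-9463 - 15266)/(-16534 - 13348) - 45119) = √(-24729/(-29882) - 45119) = √(-24729*(-1/29882) - 45119) = √(24729/29882 - 45119) = √(-1348221229/29882) = I*√40287546764978/29882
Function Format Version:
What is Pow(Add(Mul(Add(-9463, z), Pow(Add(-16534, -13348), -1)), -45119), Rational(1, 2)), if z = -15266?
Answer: Mul(Rational(1, 29882), I, Pow(40287546764978, Rational(1, 2))) ≈ Mul(212.41, I)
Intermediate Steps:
Pow(Add(Mul(Add(-9463, z), Pow(Add(-16534, -13348), -1)), -45119), Rational(1, 2)) = Pow(Add(Mul(Add(-9463, -15266), Pow(Add(-16534, -13348), -1)), -45119), Rational(1, 2)) = Pow(Add(Mul(-24729, Pow(-29882, -1)), -45119), Rational(1, 2)) = Pow(Add(Mul(-24729, Rational(-1, 29882)), -45119), Rational(1, 2)) = Pow(Add(Rational(24729, 29882), -45119), Rational(1, 2)) = Pow(Rational(-1348221229, 29882), Rational(1, 2)) = Mul(Rational(1, 29882), I, Pow(40287546764978, Rational(1, 2)))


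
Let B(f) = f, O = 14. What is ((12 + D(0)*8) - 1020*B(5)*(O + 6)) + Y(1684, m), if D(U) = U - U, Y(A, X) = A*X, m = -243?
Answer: -511200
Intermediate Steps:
D(U) = 0
((12 + D(0)*8) - 1020*B(5)*(O + 6)) + Y(1684, m) = ((12 + 0*8) - 5100*(14 + 6)) + 1684*(-243) = ((12 + 0) - 5100*20) - 409212 = (12 - 1020*100) - 409212 = (12 - 102000) - 409212 = -101988 - 409212 = -511200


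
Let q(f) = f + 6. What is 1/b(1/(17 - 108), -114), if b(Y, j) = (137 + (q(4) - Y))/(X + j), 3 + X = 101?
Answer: -728/6689 ≈ -0.10884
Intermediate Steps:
q(f) = 6 + f
X = 98 (X = -3 + 101 = 98)
b(Y, j) = (147 - Y)/(98 + j) (b(Y, j) = (137 + ((6 + 4) - Y))/(98 + j) = (137 + (10 - Y))/(98 + j) = (147 - Y)/(98 + j))
1/b(1/(17 - 108), -114) = 1/((147 - 1/(17 - 108))/(98 - 114)) = 1/((147 - 1/(-91))/(-16)) = 1/(-(147 - 1*(-1/91))/16) = 1/(-(147 + 1/91)/16) = 1/(-1/16*13378/91) = 1/(-6689/728) = -728/6689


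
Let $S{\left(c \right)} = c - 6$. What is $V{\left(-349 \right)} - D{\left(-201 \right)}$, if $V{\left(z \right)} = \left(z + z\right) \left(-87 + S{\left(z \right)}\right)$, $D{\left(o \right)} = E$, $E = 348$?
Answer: $308168$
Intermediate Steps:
$D{\left(o \right)} = 348$
$S{\left(c \right)} = -6 + c$ ($S{\left(c \right)} = c - 6 = -6 + c$)
$V{\left(z \right)} = 2 z \left(-93 + z\right)$ ($V{\left(z \right)} = \left(z + z\right) \left(-87 + \left(-6 + z\right)\right) = 2 z \left(-93 + z\right)$)
$V{\left(-349 \right)} - D{\left(-201 \right)} = 2 \left(-349\right) \left(-93 - 349\right) - 348 = 2 \left(-349\right) \left(-442\right) - 348 = 308516 - 348 = 308168$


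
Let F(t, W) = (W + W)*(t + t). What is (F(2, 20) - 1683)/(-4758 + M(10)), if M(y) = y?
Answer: 1523/4748 ≈ 0.32077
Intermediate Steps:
F(t, W) = 4*W*t (F(t, W) = (2*W)*(2*t) = 4*W*t)
(F(2, 20) - 1683)/(-4758 + M(10)) = (4*20*2 - 1683)/(-4758 + 10) = (160 - 1683)/(-4748) = -1523*(-1/4748) = 1523/4748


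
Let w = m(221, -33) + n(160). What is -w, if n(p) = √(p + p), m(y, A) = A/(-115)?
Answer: -33/115 - 8*√5 ≈ -18.176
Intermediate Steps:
m(y, A) = -A/115 (m(y, A) = A*(-1/115) = -A/115)
n(p) = √2*√p (n(p) = √(2*p) = √2*√p)
w = 33/115 + 8*√5 (w = -1/115*(-33) + √2*√160 = 33/115 + √2*(4*√10) = 33/115 + 8*√5 ≈ 18.176)
-w = -(33/115 + 8*√5) = -33/115 - 8*√5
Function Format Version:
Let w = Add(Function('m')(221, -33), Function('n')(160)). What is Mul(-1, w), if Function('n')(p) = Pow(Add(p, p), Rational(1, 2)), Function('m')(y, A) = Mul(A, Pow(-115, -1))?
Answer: Add(Rational(-33, 115), Mul(-8, Pow(5, Rational(1, 2)))) ≈ -18.176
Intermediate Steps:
Function('m')(y, A) = Mul(Rational(-1, 115), A) (Function('m')(y, A) = Mul(A, Rational(-1, 115)) = Mul(Rational(-1, 115), A))
Function('n')(p) = Mul(Pow(2, Rational(1, 2)), Pow(p, Rational(1, 2))) (Function('n')(p) = Pow(Mul(2, p), Rational(1, 2)) = Mul(Pow(2, Rational(1, 2)), Pow(p, Rational(1, 2))))
w = Add(Rational(33, 115), Mul(8, Pow(5, Rational(1, 2)))) (w = Add(Mul(Rational(-1, 115), -33), Mul(Pow(2, Rational(1, 2)), Pow(160, Rational(1, 2)))) = Add(Rational(33, 115), Mul(Pow(2, Rational(1, 2)), Mul(4, Pow(10, Rational(1, 2))))) = Add(Rational(33, 115), Mul(8, Pow(5, Rational(1, 2)))) ≈ 18.176)
Mul(-1, w) = Mul(-1, Add(Rational(33, 115), Mul(8, Pow(5, Rational(1, 2))))) = Add(Rational(-33, 115), Mul(-8, Pow(5, Rational(1, 2))))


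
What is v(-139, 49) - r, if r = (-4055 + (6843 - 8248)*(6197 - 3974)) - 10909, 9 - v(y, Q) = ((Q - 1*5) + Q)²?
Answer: 3129639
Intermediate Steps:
v(y, Q) = 9 - (-5 + 2*Q)² (v(y, Q) = 9 - ((Q - 1*5) + Q)² = 9 - ((Q - 5) + Q)² = 9 - ((-5 + Q) + Q)² = 9 - (-5 + 2*Q)²)
r = -3138279 (r = (-4055 - 1405*2223) - 10909 = (-4055 - 3123315) - 10909 = -3127370 - 10909 = -3138279)
v(-139, 49) - r = (9 - (-5 + 2*49)²) - 1*(-3138279) = (9 - (-5 + 98)²) + 3138279 = (9 - 1*93²) + 3138279 = (9 - 1*8649) + 3138279 = (9 - 8649) + 3138279 = -8640 + 3138279 = 3129639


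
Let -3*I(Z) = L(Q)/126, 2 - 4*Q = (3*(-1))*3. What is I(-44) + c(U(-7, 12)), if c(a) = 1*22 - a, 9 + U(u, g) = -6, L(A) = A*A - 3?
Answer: 223703/6048 ≈ 36.988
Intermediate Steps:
Q = 11/4 (Q = ½ - 3*(-1)*3/4 = ½ - (-3)*3/4 = ½ - ¼*(-9) = ½ + 9/4 = 11/4 ≈ 2.7500)
L(A) = -3 + A² (L(A) = A² - 3 = -3 + A²)
I(Z) = -73/6048 (I(Z) = -(-3 + (11/4)²)/(3*126) = -(-3 + 121/16)/(3*126) = -73/(48*126) = -⅓*73/2016 = -73/6048)
U(u, g) = -15 (U(u, g) = -9 - 6 = -15)
c(a) = 22 - a
I(-44) + c(U(-7, 12)) = -73/6048 + (22 - 1*(-15)) = -73/6048 + (22 + 15) = -73/6048 + 37 = 223703/6048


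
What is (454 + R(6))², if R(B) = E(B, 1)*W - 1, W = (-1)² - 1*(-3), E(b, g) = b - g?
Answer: 223729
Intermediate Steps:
W = 4 (W = 1 + 3 = 4)
R(B) = -5 + 4*B (R(B) = (B - 1*1)*4 - 1 = (B - 1)*4 - 1 = (-1 + B)*4 - 1 = (-4 + 4*B) - 1 = -5 + 4*B)
(454 + R(6))² = (454 + (-5 + 4*6))² = (454 + (-5 + 24))² = (454 + 19)² = 473² = 223729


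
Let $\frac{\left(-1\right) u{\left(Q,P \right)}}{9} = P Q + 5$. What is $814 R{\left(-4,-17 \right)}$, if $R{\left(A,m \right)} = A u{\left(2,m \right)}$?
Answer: $-849816$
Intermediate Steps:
$u{\left(Q,P \right)} = -45 - 9 P Q$ ($u{\left(Q,P \right)} = - 9 \left(P Q + 5\right) = - 9 \left(5 + P Q\right) = -45 - 9 P Q$)
$R{\left(A,m \right)} = A \left(-45 - 18 m\right)$ ($R{\left(A,m \right)} = A \left(-45 - 9 m 2\right) = A \left(-45 - 18 m\right)$)
$814 R{\left(-4,-17 \right)} = 814 \left(\left(-9\right) \left(-4\right) \left(5 + 2 \left(-17\right)\right)\right) = 814 \left(\left(-9\right) \left(-4\right) \left(5 - 34\right)\right) = 814 \left(\left(-9\right) \left(-4\right) \left(-29\right)\right) = 814 \left(-1044\right) = -849816$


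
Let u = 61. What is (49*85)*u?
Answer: 254065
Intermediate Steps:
(49*85)*u = (49*85)*61 = 4165*61 = 254065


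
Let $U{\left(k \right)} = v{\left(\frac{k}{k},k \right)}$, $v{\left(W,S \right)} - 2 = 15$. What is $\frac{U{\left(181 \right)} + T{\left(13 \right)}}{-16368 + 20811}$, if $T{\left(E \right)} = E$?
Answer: $\frac{10}{1481} \approx 0.0067522$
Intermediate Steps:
$v{\left(W,S \right)} = 17$ ($v{\left(W,S \right)} = 2 + 15 = 17$)
$U{\left(k \right)} = 17$
$\frac{U{\left(181 \right)} + T{\left(13 \right)}}{-16368 + 20811} = \frac{17 + 13}{-16368 + 20811} = \frac{30}{4443} = 30 \cdot \frac{1}{4443} = \frac{10}{1481}$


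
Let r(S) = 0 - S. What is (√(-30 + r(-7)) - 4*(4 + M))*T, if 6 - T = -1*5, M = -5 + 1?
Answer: 11*I*√23 ≈ 52.754*I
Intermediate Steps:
r(S) = -S
M = -4
T = 11 (T = 6 - (-1)*5 = 6 - 1*(-5) = 6 + 5 = 11)
(√(-30 + r(-7)) - 4*(4 + M))*T = (√(-30 - 1*(-7)) - 4*(4 - 4))*11 = (√(-30 + 7) - 4*0)*11 = (√(-23) + 0)*11 = (I*√23 + 0)*11 = (I*√23)*11 = 11*I*√23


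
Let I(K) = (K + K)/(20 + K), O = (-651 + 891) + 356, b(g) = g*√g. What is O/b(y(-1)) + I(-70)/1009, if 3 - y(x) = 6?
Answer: 14/5045 + 596*I*√3/9 ≈ 0.002775 + 114.7*I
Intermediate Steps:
y(x) = -3 (y(x) = 3 - 1*6 = 3 - 6 = -3)
b(g) = g^(3/2)
O = 596 (O = 240 + 356 = 596)
I(K) = 2*K/(20 + K) (I(K) = (2*K)/(20 + K) = 2*K/(20 + K))
O/b(y(-1)) + I(-70)/1009 = 596/((-3)^(3/2)) + (2*(-70)/(20 - 70))/1009 = 596/((-3*I*√3)) + (2*(-70)/(-50))*(1/1009) = 596*(I*√3/9) + (2*(-70)*(-1/50))*(1/1009) = 596*I*√3/9 + (14/5)*(1/1009) = 596*I*√3/9 + 14/5045 = 14/5045 + 596*I*√3/9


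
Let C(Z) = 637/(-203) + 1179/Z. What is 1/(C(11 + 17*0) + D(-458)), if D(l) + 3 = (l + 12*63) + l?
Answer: -319/18807 ≈ -0.016962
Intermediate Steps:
C(Z) = -91/29 + 1179/Z (C(Z) = 637*(-1/203) + 1179/Z = -91/29 + 1179/Z)
D(l) = 753 + 2*l (D(l) = -3 + ((l + 12*63) + l) = -3 + ((l + 756) + l) = -3 + ((756 + l) + l) = -3 + (756 + 2*l) = 753 + 2*l)
1/(C(11 + 17*0) + D(-458)) = 1/((-91/29 + 1179/(11 + 17*0)) + (753 + 2*(-458))) = 1/((-91/29 + 1179/(11 + 0)) + (753 - 916)) = 1/((-91/29 + 1179/11) - 163) = 1/(33190/319 - 163) = 1/(-18807/319) = -319/18807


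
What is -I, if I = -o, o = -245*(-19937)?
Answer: 4884565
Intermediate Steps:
o = 4884565
I = -4884565 (I = -1*4884565 = -4884565)
-I = -1*(-4884565) = 4884565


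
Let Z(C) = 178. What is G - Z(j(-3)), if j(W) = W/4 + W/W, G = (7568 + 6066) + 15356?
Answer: 28812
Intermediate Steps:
G = 28990 (G = 13634 + 15356 = 28990)
j(W) = 1 + W/4 (j(W) = W*(¼) + 1 = W/4 + 1 = 1 + W/4)
G - Z(j(-3)) = 28990 - 1*178 = 28990 - 178 = 28812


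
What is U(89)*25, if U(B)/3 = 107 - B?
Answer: 1350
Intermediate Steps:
U(B) = 321 - 3*B (U(B) = 3*(107 - B) = 321 - 3*B)
U(89)*25 = (321 - 3*89)*25 = (321 - 267)*25 = 54*25 = 1350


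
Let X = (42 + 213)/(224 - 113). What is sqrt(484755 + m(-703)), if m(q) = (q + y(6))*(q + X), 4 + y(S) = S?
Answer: 39*sqrt(878417)/37 ≈ 987.90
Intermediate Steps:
y(S) = -4 + S
X = 85/37 (X = 255/111 = 255*(1/111) = 85/37 ≈ 2.2973)
m(q) = (2 + q)*(85/37 + q) (m(q) = (q + (-4 + 6))*(q + 85/37) = (q + 2)*(85/37 + q) = (2 + q)*(85/37 + q))
sqrt(484755 + m(-703)) = sqrt(484755 + (170/37 + (-703)**2 + (159/37)*(-703))) = sqrt(484755 + (170/37 + 494209 - 3021)) = sqrt(484755 + 18174126/37) = sqrt(36110061/37) = 39*sqrt(878417)/37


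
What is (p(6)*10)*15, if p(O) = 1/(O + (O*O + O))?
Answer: 25/8 ≈ 3.1250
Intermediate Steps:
p(O) = 1/(O² + 2*O) (p(O) = 1/(O + (O² + O)) = 1/(O + (O + O²)) = 1/(O² + 2*O))
(p(6)*10)*15 = ((1/(6*(2 + 6)))*10)*15 = (((⅙)/8)*10)*15 = (((⅙)*(⅛))*10)*15 = ((1/48)*10)*15 = (5/24)*15 = 25/8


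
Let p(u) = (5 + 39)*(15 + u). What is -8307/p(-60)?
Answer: 923/220 ≈ 4.1955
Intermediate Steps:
p(u) = 660 + 44*u (p(u) = 44*(15 + u) = 660 + 44*u)
-8307/p(-60) = -8307/(660 + 44*(-60)) = -8307/(660 - 2640) = -8307/(-1980) = -8307*(-1/1980) = 923/220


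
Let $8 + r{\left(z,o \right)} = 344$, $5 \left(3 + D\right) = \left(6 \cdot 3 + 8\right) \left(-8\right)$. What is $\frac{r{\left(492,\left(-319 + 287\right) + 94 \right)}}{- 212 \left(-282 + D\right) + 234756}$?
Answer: $\frac{210}{189997} \approx 0.0011053$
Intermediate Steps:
$D = - \frac{223}{5}$ ($D = -3 + \frac{\left(6 \cdot 3 + 8\right) \left(-8\right)}{5} = -3 + \frac{\left(18 + 8\right) \left(-8\right)}{5} = -3 + \frac{26 \left(-8\right)}{5} = -3 + \frac{1}{5} \left(-208\right) = -3 - \frac{208}{5} = - \frac{223}{5} \approx -44.6$)
$r{\left(z,o \right)} = 336$ ($r{\left(z,o \right)} = -8 + 344 = 336$)
$\frac{r{\left(492,\left(-319 + 287\right) + 94 \right)}}{- 212 \left(-282 + D\right) + 234756} = \frac{336}{- 212 \left(-282 - \frac{223}{5}\right) + 234756} = \frac{336}{\left(-212\right) \left(- \frac{1633}{5}\right) + 234756} = \frac{336}{\frac{346196}{5} + 234756} = \frac{336}{\frac{1519976}{5}} = 336 \cdot \frac{5}{1519976} = \frac{210}{189997}$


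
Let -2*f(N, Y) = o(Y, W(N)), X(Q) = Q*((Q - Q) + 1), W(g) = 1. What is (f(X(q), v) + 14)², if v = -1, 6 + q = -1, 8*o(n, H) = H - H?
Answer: 196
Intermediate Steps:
o(n, H) = 0 (o(n, H) = (H - H)/8 = (⅛)*0 = 0)
q = -7 (q = -6 - 1 = -7)
X(Q) = Q (X(Q) = Q*(0 + 1) = Q*1 = Q)
f(N, Y) = 0 (f(N, Y) = -½*0 = 0)
(f(X(q), v) + 14)² = (0 + 14)² = 14² = 196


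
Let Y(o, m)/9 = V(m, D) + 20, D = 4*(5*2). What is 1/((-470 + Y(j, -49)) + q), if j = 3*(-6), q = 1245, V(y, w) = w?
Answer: 1/1315 ≈ 0.00076046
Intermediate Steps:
D = 40 (D = 4*10 = 40)
j = -18
Y(o, m) = 540 (Y(o, m) = 9*(40 + 20) = 9*60 = 540)
1/((-470 + Y(j, -49)) + q) = 1/((-470 + 540) + 1245) = 1/(70 + 1245) = 1/1315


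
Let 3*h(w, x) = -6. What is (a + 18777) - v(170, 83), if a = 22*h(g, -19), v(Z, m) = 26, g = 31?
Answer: 18707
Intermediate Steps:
h(w, x) = -2 (h(w, x) = (⅓)*(-6) = -2)
a = -44 (a = 22*(-2) = -44)
(a + 18777) - v(170, 83) = (-44 + 18777) - 1*26 = 18733 - 26 = 18707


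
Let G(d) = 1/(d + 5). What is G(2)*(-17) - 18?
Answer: -143/7 ≈ -20.429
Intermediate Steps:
G(d) = 1/(5 + d)
G(2)*(-17) - 18 = -17/(5 + 2) - 18 = -17/7 - 18 = -143/7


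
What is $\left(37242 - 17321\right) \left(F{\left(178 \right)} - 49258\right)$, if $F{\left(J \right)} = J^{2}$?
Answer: $-350091654$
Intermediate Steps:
$\left(37242 - 17321\right) \left(F{\left(178 \right)} - 49258\right) = \left(37242 - 17321\right) \left(178^{2} - 49258\right) = 19921 \left(31684 - 49258\right) = 19921 \left(-17574\right) = -350091654$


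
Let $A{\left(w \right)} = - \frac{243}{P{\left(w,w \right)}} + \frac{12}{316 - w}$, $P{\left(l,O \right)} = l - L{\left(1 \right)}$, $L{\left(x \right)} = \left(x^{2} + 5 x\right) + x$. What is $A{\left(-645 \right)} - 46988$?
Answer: $- \frac{29441123789}{626572} \approx -46988.0$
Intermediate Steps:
$L{\left(x \right)} = x^{2} + 6 x$
$P{\left(l,O \right)} = -7 + l$ ($P{\left(l,O \right)} = l - 1 \left(6 + 1\right) = l - 1 \cdot 7 = l - 7 = -7 + l$)
$A{\left(w \right)} = - \frac{243}{-7 + w} + \frac{12}{316 - w}$
$A{\left(-645 \right)} - 46988 = \frac{3 \left(25624 - -54825\right)}{\left(-316 - 645\right) \left(-7 - 645\right)} - 46988 = \frac{3 \left(25624 + 54825\right)}{\left(-961\right) \left(-652\right)} - 46988 = 3 \left(- \frac{1}{961}\right) \left(- \frac{1}{652}\right) 80449 - 46988 = \frac{241347}{626572} - 46988 = - \frac{29441123789}{626572}$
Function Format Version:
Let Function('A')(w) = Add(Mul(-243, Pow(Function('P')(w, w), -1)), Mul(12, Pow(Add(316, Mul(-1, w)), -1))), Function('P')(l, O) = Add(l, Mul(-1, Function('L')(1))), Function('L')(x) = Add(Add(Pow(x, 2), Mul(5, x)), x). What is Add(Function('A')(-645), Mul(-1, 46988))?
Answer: Rational(-29441123789, 626572) ≈ -46988.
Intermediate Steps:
Function('L')(x) = Add(Pow(x, 2), Mul(6, x))
Function('P')(l, O) = Add(-7, l) (Function('P')(l, O) = Add(l, Mul(-1, Mul(1, Add(6, 1)))) = Add(l, Mul(-1, Mul(1, 7))) = Add(l, Mul(-1, 7)) = Add(l, -7) = Add(-7, l))
Function('A')(w) = Add(Mul(-243, Pow(Add(-7, w), -1)), Mul(12, Pow(Add(316, Mul(-1, w)), -1)))
Add(Function('A')(-645), Mul(-1, 46988)) = Add(Mul(3, Pow(Add(-316, -645), -1), Pow(Add(-7, -645), -1), Add(25624, Mul(-85, -645))), Mul(-1, 46988)) = Add(Mul(3, Pow(-961, -1), Pow(-652, -1), Add(25624, 54825)), -46988) = Add(Mul(3, Rational(-1, 961), Rational(-1, 652), 80449), -46988) = Add(Rational(241347, 626572), -46988) = Rational(-29441123789, 626572)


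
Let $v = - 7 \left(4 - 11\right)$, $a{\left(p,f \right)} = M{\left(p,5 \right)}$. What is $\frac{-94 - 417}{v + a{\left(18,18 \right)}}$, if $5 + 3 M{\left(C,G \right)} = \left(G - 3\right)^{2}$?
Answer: $- \frac{21}{2} \approx -10.5$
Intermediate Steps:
$M{\left(C,G \right)} = - \frac{5}{3} + \frac{\left(-3 + G\right)^{2}}{3}$ ($M{\left(C,G \right)} = - \frac{5}{3} + \frac{\left(G - 3\right)^{2}}{3} = - \frac{5}{3} + \frac{\left(-3 + G\right)^{2}}{3}$)
$a{\left(p,f \right)} = - \frac{1}{3}$ ($a{\left(p,f \right)} = - \frac{5}{3} + \frac{\left(-3 + 5\right)^{2}}{3} = - \frac{5}{3} + \frac{2^{2}}{3} = - \frac{5}{3} + \frac{1}{3} \cdot 4 = - \frac{5}{3} + \frac{4}{3} = - \frac{1}{3}$)
$v = 49$ ($v = - 7 \left(-7\right) = \left(-1\right) \left(-49\right) = 49$)
$\frac{-94 - 417}{v + a{\left(18,18 \right)}} = \frac{-94 - 417}{49 - \frac{1}{3}} = - \frac{511}{\frac{146}{3}} = \left(-511\right) \frac{3}{146} = - \frac{21}{2}$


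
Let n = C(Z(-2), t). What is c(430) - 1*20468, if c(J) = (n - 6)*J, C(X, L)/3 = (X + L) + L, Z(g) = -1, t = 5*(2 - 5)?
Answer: -63038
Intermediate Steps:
t = -15 (t = 5*(-3) = -15)
C(X, L) = 3*X + 6*L (C(X, L) = 3*((X + L) + L) = 3*((L + X) + L) = 3*(X + 2*L) = 3*X + 6*L)
n = -93 (n = 3*(-1) + 6*(-15) = -3 - 90 = -93)
c(J) = -99*J (c(J) = (-93 - 6)*J = -99*J)
c(430) - 1*20468 = -99*430 - 1*20468 = -42570 - 20468 = -63038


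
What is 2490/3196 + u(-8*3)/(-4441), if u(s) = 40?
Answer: 5465125/7096718 ≈ 0.77009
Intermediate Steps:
2490/3196 + u(-8*3)/(-4441) = 2490/3196 + 40/(-4441) = 2490*(1/3196) + 40*(-1/4441) = 1245/1598 - 40/4441 = 5465125/7096718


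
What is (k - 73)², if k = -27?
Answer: 10000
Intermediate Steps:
(k - 73)² = (-27 - 73)² = (-100)² = 10000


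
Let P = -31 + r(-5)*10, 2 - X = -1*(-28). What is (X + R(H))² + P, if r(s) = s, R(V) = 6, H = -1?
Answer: 319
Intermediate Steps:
X = -26 (X = 2 - (-1)*(-28) = 2 - 1*28 = 2 - 28 = -26)
P = -81 (P = -31 - 5*10 = -31 - 50 = -81)
(X + R(H))² + P = (-26 + 6)² - 81 = (-20)² - 81 = 400 - 81 = 319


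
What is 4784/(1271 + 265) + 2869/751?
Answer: 499973/72096 ≈ 6.9348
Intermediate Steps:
4784/(1271 + 265) + 2869/751 = 4784/1536 + 2869*(1/751) = 4784*(1/1536) + 2869/751 = 299/96 + 2869/751 = 499973/72096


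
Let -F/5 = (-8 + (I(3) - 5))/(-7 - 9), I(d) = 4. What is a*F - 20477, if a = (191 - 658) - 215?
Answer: -148471/8 ≈ -18559.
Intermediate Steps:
F = -45/16 (F = -5*(-8 + (4 - 5))/(-7 - 9) = -5*(-8 - 1)/(-16) = -(-45)*(-1)/16 = -5*9/16 = -45/16 ≈ -2.8125)
a = -682 (a = -467 - 215 = -682)
a*F - 20477 = -682*(-45/16) - 20477 = 15345/8 - 20477 = -148471/8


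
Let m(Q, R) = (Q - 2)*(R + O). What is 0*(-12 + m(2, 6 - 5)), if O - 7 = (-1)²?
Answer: 0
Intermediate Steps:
O = 8 (O = 7 + (-1)² = 7 + 1 = 8)
m(Q, R) = (-2 + Q)*(8 + R) (m(Q, R) = (Q - 2)*(R + 8) = (-2 + Q)*(8 + R))
0*(-12 + m(2, 6 - 5)) = 0*(-12 + (-16 - 2*(6 - 5) + 8*2 + 2*(6 - 5))) = 0*(-12 + (-16 - 2*1 + 16 + 2*1)) = 0*(-12 + (-16 - 2 + 16 + 2)) = 0*(-12 + 0) = 0*(-12) = 0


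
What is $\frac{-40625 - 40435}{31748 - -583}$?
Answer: $- \frac{27020}{10777} \approx -2.5072$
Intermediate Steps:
$\frac{-40625 - 40435}{31748 - -583} = - \frac{81060}{31748 + \left(-1500 + 2083\right)} = - \frac{81060}{31748 + 583} = - \frac{81060}{32331} = \left(-81060\right) \frac{1}{32331} = - \frac{27020}{10777}$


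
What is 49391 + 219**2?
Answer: 97352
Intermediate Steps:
49391 + 219**2 = 49391 + 47961 = 97352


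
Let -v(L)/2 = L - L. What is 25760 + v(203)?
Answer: 25760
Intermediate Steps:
v(L) = 0 (v(L) = -2*(L - L) = -2*0 = 0)
25760 + v(203) = 25760 + 0 = 25760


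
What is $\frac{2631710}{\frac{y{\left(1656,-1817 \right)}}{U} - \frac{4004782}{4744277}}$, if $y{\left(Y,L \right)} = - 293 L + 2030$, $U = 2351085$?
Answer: $- \frac{9784871903184060650}{2293396357541} \approx -4.2665 \cdot 10^{6}$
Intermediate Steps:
$y{\left(Y,L \right)} = 2030 - 293 L$
$\frac{2631710}{\frac{y{\left(1656,-1817 \right)}}{U} - \frac{4004782}{4744277}} = \frac{2631710}{\frac{2030 - -532381}{2351085} - \frac{4004782}{4744277}} = \frac{2631710}{\left(2030 + 532381\right) \frac{1}{2351085} - \frac{4004782}{4744277}} = \frac{2631710}{534411 \cdot \frac{1}{2351085} - \frac{4004782}{4744277}} = \frac{2631710}{\frac{178137}{783695} - \frac{4004782}{4744277}} = \frac{2631710}{- \frac{2293396357541}{3718066163515}} = 2631710 \left(- \frac{3718066163515}{2293396357541}\right) = - \frac{9784871903184060650}{2293396357541}$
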